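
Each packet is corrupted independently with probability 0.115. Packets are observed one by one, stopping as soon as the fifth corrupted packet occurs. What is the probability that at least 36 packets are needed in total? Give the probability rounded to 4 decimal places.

Needing more than 35 packets ⇔ fewer than 5 successes in the first 35. With X ~ Binomial(35, 0.115), P(Y > 35) = P(X ≤ 4).
  k=0: C(35,0)·0.115^0·0.885^35 = 0.013900
  k=1: C(35,1)·0.115^1·0.885^34 = 0.063217
  k=2: C(35,2)·0.115^2·0.885^33 = 0.139650
  k=3: C(35,3)·0.115^3·0.885^32 = 0.199613
  k=4: C(35,4)·0.115^4·0.885^31 = 0.207507
P(X ≤ 4) = 0.623887

0.6239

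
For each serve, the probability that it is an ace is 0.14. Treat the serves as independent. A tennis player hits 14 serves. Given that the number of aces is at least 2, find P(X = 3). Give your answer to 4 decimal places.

0.3152

X ~ Binomial(14, 0.14). Want P(X=3 | X≥2) = P(X=3) / P(X≥2).
P(X=3) = C(14,3)·0.14^3·0.86^11 = 0.190094
P(X≥2) = 1 − 0.121054 − 0.275890 = 0.603056
Ratio = 0.190094 / 0.603056 = 0.315218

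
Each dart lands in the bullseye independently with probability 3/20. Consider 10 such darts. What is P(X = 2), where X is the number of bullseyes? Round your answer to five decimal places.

0.27590

X ~ Binomial(n=10, p=0.15).
P(X=2) = C(10,2) · p^2 · (1−p)^8
= 45 · 0.0225 · 0.27249 = 0.2758967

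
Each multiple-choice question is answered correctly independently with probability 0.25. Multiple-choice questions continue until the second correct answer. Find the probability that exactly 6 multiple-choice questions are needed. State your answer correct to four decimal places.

Y = trial on which the second success occurs; negative binomial, r=2, p=0.25.
P(Y=6) = C(5,1) · p^2 · (1−p)^4
= 5 · 0.0625 · 0.31641 = 0.098877

0.0989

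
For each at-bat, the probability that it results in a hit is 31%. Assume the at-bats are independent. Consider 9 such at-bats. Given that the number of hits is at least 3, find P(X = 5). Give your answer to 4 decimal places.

0.1451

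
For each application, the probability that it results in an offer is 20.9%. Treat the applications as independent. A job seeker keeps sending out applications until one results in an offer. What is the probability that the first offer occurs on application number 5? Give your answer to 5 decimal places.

0.08182

Geometric (trials to first success), p = 0.209.
P(Y = 5) = (1−p)^4 · p = 0.39148 · 0.209 = 0.0818186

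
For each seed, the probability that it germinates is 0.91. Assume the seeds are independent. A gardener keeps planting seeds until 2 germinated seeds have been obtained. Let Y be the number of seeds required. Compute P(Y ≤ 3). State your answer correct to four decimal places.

Finishing within 3 seeds ⇔ at least 2 successes in the first 3. With X ~ Binomial(3, 0.91), P(Y ≤ 3) = 1 − P(X ≤ 1).
  k=0: C(3,0)·0.91^0·0.09^3 = 0.000729
  k=1: C(3,1)·0.91^1·0.09^2 = 0.022113
1 − 0.022842 = 0.977158

0.9772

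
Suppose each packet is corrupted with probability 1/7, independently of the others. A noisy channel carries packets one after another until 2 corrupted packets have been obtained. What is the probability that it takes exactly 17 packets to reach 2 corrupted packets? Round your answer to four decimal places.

Y = trial on which the second success occurs; negative binomial, r=2, p=0.142857.
P(Y=17) = C(16,1) · p^2 · (1−p)^15
= 16 · 0.020408 · 0.099037 = 0.032339

0.0323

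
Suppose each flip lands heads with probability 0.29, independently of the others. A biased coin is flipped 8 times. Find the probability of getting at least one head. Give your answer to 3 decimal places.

P(at least one) = 1 − P(none) = 1 − (1 − 0.29)^8
= 1 − 0.06458 = 0.93542

0.935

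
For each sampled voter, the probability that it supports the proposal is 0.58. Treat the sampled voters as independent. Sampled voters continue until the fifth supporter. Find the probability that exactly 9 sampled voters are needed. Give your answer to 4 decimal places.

Y = trial on which the fifth success occurs; negative binomial, r=5, p=0.58.
P(Y=9) = C(8,4) · p^5 · (1−p)^4
= 70 · 0.065636 · 0.031117 = 0.142967

0.1430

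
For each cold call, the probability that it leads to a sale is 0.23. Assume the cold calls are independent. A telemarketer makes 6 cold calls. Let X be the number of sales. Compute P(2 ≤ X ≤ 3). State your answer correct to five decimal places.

0.39003

X ~ Binomial(6, 0.23); P(2 ≤ X ≤ 3) = Σ C(6,k) p^k (1−p)^(6−k) over k:
  k=2: C(6,2)·0.23^2·0.77^4 = 0.2789394
  k=3: C(6,3)·0.23^3·0.77^3 = 0.1110927
Total = 0.3900321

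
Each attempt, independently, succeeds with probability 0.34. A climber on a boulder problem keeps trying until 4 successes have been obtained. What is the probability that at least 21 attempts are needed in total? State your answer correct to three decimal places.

0.054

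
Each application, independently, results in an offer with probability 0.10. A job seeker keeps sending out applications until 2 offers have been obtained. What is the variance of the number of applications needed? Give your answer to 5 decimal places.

Y = total applications until the second success; negative binomial with r=2, p=0.10.
Var(Y) = r(1−p)/p² = 2·0.90 / 0.10² = 180.0000000

180.00000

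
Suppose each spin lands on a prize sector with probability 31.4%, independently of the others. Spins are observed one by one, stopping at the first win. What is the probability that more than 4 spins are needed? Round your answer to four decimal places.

0.2215

Y = number of spins to the first success; geometric, p = 0.314.
P(Y > 4) = P(first 4 all fail) = (1−p)^4 = 0.221461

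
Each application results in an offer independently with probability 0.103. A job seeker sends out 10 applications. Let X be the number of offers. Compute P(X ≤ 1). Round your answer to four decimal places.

0.7245

X ~ Binomial(10, 0.103); P(X ≤ 1) = Σ C(10,k) p^k (1−p)^(10−k) over k:
  k=0: C(10,0)·0.103^0·0.897^10 = 0.337229
  k=1: C(10,1)·0.103^1·0.897^9 = 0.387230
Total = 0.724459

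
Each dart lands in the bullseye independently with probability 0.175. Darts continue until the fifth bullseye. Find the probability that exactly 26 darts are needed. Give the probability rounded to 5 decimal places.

0.03654

Y = trial on which the fifth success occurs; negative binomial, r=5, p=0.175.
P(Y=26) = C(25,4) · p^5 · (1−p)^21
= 12650 · 0.00016413 · 0.017601 = 0.0365438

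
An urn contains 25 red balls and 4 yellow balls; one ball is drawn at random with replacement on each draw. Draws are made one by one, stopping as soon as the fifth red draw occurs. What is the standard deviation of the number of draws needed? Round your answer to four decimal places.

0.9633

Y = total draws until the fifth success; negative binomial with r=5, p=0.862069.
SD(Y) = √[r(1−p)/p²] = √(0.928000) = 0.963328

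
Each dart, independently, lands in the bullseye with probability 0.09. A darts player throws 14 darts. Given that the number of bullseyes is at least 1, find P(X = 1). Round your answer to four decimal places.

X ~ Binomial(14, 0.09). Want P(X=1 | X≥1) = P(X=1) / P(X≥1).
P(X=1) = C(14,1)·0.09^1·0.91^13 = 0.369750
P(X≥1) = 1 − 0.267042 = 0.732958
Ratio = 0.369750 / 0.732958 = 0.504463

0.5045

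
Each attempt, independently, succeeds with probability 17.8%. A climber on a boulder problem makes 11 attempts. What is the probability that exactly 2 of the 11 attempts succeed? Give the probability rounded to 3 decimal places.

0.299

X ~ Binomial(n=11, p=0.178).
P(X=2) = C(11,2) · p^2 · (1−p)^9
= 55 · 0.031684 · 0.17134 = 0.29857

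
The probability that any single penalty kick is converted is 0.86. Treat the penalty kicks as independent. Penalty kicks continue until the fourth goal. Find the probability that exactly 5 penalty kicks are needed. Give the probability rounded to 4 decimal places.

0.3063

Y = trial on which the fourth success occurs; negative binomial, r=4, p=0.86.
P(Y=5) = C(4,3) · p^4 · (1−p)^1
= 4 · 0.54701 · 0.14 = 0.306325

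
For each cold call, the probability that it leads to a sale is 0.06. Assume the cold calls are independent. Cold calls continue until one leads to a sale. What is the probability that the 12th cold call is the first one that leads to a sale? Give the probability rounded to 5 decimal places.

0.03038

Geometric (trials to first success), p = 0.06.
P(Y = 12) = (1−p)^11 · p = 0.5063 · 0.06 = 0.0303779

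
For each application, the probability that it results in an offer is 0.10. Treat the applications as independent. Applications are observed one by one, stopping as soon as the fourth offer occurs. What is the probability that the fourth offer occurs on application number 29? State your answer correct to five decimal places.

0.02352

Y = trial on which the fourth success occurs; negative binomial, r=4, p=0.10.
P(Y=29) = C(28,3) · p^4 · (1−p)^25
= 3276 · 0.0001 · 0.07179 = 0.0235183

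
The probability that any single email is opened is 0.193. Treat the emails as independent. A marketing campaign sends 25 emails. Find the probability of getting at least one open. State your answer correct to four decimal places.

0.9953

P(at least one) = 1 − P(none) = 1 − (1 − 0.193)^25
= 1 − 0.004697 = 0.995303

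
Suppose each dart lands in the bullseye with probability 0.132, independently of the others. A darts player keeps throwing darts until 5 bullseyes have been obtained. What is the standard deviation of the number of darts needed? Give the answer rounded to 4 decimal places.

15.7823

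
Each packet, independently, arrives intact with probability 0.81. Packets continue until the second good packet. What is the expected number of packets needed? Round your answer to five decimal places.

2.46914

Y = total packets until the second success; negative binomial with r=2, p=0.81.
E[Y] = r / p = 2 / 0.81 = 2.4691358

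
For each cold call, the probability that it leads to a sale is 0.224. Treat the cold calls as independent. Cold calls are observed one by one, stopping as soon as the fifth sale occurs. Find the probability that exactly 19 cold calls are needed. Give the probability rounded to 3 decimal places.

Y = trial on which the fifth success occurs; negative binomial, r=5, p=0.224.
P(Y=19) = C(18,4) · p^5 · (1−p)^14
= 3060 · 0.00056395 · 0.028712 = 0.04955

0.050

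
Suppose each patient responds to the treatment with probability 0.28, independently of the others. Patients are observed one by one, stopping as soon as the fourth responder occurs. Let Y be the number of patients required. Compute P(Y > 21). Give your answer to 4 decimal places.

Needing more than 21 patients ⇔ fewer than 4 successes in the first 21. With X ~ Binomial(21, 0.28), P(Y > 21) = P(X ≤ 3).
  k=0: C(21,0)·0.28^0·0.72^21 = 0.001009
  k=1: C(21,1)·0.28^1·0.72^20 = 0.008242
  k=2: C(21,2)·0.28^2·0.72^19 = 0.032052
  k=3: C(21,3)·0.28^3·0.72^18 = 0.078942
P(X ≤ 3) = 0.120245

0.1202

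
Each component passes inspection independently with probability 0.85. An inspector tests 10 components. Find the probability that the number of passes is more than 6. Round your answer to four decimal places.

0.9500

X ~ Binomial(10, 0.85); P(X ≥ 7) = Σ C(10,k) p^k (1−p)^(10−k) over k:
  k=7: C(10,7)·0.85^7·0.15^3 = 0.129834
  k=8: C(10,8)·0.85^8·0.15^2 = 0.275897
  k=9: C(10,9)·0.85^9·0.15^1 = 0.347425
  k=10: C(10,10)·0.85^10·0.15^0 = 0.196874
Total = 0.950030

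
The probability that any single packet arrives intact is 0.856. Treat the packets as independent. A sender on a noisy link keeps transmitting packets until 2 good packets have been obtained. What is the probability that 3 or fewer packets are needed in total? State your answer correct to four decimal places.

0.9438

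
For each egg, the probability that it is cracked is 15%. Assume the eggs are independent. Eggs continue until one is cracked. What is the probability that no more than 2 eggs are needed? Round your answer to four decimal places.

0.2775

Y = number of eggs to the first success; geometric, p = 0.15.
P(Y ≤ 2) = 1 − (1−p)^2 = 1 − 0.722500 = 0.277500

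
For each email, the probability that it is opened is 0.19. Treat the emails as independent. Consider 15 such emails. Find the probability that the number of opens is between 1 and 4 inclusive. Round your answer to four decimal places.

X ~ Binomial(15, 0.19); P(1 ≤ X ≤ 4) = Σ C(15,k) p^k (1−p)^(15−k) over k:
  k=1: C(15,1)·0.19^1·0.81^14 = 0.149154
  k=2: C(15,2)·0.19^2·0.81^13 = 0.244907
  k=3: C(15,3)·0.19^3·0.81^12 = 0.248939
  k=4: C(15,4)·0.19^4·0.81^11 = 0.175179
Total = 0.818179

0.8182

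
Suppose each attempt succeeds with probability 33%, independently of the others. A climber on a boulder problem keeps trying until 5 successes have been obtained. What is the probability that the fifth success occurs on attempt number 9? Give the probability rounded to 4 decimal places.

Y = trial on which the fifth success occurs; negative binomial, r=5, p=0.33.
P(Y=9) = C(8,4) · p^5 · (1−p)^4
= 70 · 0.0039135 · 0.20151 = 0.055204

0.0552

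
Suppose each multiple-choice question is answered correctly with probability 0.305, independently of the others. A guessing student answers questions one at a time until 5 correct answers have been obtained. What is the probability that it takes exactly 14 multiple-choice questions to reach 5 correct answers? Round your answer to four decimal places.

Y = trial on which the fifth success occurs; negative binomial, r=5, p=0.305.
P(Y=14) = C(13,4) · p^5 · (1−p)^9
= 715 · 0.0026394 · 0.037832 = 0.071395

0.0714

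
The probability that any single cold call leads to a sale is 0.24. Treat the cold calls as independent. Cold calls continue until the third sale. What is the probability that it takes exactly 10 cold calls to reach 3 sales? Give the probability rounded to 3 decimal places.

0.073

Y = trial on which the third success occurs; negative binomial, r=3, p=0.24.
P(Y=10) = C(9,2) · p^3 · (1−p)^7
= 36 · 0.013824 · 0.14645 = 0.07288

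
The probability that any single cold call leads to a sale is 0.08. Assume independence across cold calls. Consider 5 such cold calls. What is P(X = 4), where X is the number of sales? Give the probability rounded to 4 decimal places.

0.0002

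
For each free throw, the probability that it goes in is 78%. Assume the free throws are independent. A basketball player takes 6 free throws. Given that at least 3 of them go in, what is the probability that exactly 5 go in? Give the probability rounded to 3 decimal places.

X ~ Binomial(6, 0.78). Want P(X=5 | X≥3) = P(X=5) / P(X≥3).
P(X=5) = C(6,5)·0.78^5·0.22^1 = 0.38111
P(X≥3) = 1 − 0.00011 − 0.00241 − 0.02138 = 0.97610
Ratio = 0.38111 / 0.97610 = 0.39044

0.390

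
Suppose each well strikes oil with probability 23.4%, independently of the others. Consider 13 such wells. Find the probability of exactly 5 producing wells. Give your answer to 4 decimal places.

0.1070

X ~ Binomial(n=13, p=0.234).
P(X=5) = C(13,5) · p^5 · (1−p)^8
= 1287 · 0.00070158 · 0.11853 = 0.107026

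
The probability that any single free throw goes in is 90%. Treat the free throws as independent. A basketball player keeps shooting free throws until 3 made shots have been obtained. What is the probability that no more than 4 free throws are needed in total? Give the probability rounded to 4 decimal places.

0.9477

Finishing within 4 free throws ⇔ at least 3 successes in the first 4. With X ~ Binomial(4, 0.90), P(Y ≤ 4) = 1 − P(X ≤ 2).
  k=0: C(4,0)·0.90^0·0.10^4 = 0.000100
  k=1: C(4,1)·0.90^1·0.10^3 = 0.003600
  k=2: C(4,2)·0.90^2·0.10^2 = 0.048600
1 − 0.052300 = 0.947700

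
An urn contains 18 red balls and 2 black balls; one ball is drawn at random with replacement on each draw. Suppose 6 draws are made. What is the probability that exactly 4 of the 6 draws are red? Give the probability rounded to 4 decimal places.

X ~ Binomial(n=6, p=0.90).
P(X=4) = C(6,4) · p^4 · (1−p)^2
= 15 · 0.6561 · 0.01 = 0.098415

0.0984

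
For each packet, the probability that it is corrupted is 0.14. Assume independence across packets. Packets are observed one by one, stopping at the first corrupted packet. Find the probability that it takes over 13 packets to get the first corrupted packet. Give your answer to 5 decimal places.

0.14076

Y = number of packets to the first success; geometric, p = 0.14.
P(Y > 13) = P(first 13 all fail) = (1−p)^13 = 0.1407602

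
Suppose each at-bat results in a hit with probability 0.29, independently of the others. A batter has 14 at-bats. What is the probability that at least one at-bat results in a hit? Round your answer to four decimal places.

P(at least one) = 1 − P(none) = 1 − (1 − 0.29)^14
= 1 − 0.008272 = 0.991728

0.9917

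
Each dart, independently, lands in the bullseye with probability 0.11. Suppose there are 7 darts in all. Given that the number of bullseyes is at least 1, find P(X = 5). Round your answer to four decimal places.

0.0005

X ~ Binomial(7, 0.11). Want P(X=5 | X≥1) = P(X=5) / P(X≥1).
P(X=5) = C(7,5)·0.11^5·0.89^2 = 0.000268
P(X≥1) = 1 − 0.442313 = 0.557687
Ratio = 0.000268 / 0.557687 = 0.000480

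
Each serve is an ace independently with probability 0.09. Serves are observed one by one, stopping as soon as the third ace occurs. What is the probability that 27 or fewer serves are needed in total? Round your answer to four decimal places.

Finishing within 27 serves ⇔ at least 3 successes in the first 27. With X ~ Binomial(27, 0.09), P(Y ≤ 27) = 1 − P(X ≤ 2).
  k=0: C(27,0)·0.09^0·0.91^27 = 0.078364
  k=1: C(27,1)·0.09^1·0.91^26 = 0.209258
  k=2: C(27,2)·0.09^2·0.91^25 = 0.269046
1 − 0.556669 = 0.443331

0.4433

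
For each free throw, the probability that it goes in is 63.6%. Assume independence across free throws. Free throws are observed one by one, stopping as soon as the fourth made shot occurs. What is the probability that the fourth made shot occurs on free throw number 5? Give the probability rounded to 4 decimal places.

Y = trial on which the fourth success occurs; negative binomial, r=4, p=0.636.
P(Y=5) = C(4,3) · p^4 · (1−p)^1
= 4 · 0.16362 · 0.364 = 0.238226

0.2382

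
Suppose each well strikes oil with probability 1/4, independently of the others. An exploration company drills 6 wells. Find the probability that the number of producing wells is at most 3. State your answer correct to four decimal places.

0.9624

X ~ Binomial(6, 0.25); P(X ≤ 3) = Σ C(6,k) p^k (1−p)^(6−k) over k:
  k=0: C(6,0)·0.25^0·0.75^6 = 0.177979
  k=1: C(6,1)·0.25^1·0.75^5 = 0.355957
  k=2: C(6,2)·0.25^2·0.75^4 = 0.296631
  k=3: C(6,3)·0.25^3·0.75^3 = 0.131836
Total = 0.962402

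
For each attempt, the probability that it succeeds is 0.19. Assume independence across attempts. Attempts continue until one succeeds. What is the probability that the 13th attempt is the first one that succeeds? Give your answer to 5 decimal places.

Geometric (trials to first success), p = 0.19.
P(Y = 13) = (1−p)^12 · p = 0.079766 · 0.19 = 0.0151556

0.01516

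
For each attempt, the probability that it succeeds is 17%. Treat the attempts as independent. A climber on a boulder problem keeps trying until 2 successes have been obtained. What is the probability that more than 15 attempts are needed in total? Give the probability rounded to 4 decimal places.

Needing more than 15 attempts ⇔ fewer than 2 successes in the first 15. With X ~ Binomial(15, 0.17), P(Y > 15) = P(X ≤ 1).
  k=0: C(15,0)·0.17^0·0.83^15 = 0.061118
  k=1: C(15,1)·0.17^1·0.83^14 = 0.187773
P(X ≤ 1) = 0.248891

0.2489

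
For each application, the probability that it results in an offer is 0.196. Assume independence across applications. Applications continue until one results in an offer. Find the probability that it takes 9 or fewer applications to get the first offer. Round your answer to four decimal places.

0.8596

Y = number of applications to the first success; geometric, p = 0.196.
P(Y ≤ 9) = 1 − (1−p)^9 = 1 − 0.140380 = 0.859620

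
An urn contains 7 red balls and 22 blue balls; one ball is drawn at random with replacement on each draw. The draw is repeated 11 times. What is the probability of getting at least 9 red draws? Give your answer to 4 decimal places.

0.0001

X ~ Binomial(11, 0.241379); P(X ≥ 9) = Σ C(11,k) p^k (1−p)^(11−k) over k:
  k=9: C(11,9)·0.241379^9·0.758621^2 = 0.000088
  k=10: C(11,10)·0.241379^10·0.758621^1 = 0.000006
  k=11: C(11,11)·0.241379^11·0.758621^0 = 0.000000
Total = 0.000094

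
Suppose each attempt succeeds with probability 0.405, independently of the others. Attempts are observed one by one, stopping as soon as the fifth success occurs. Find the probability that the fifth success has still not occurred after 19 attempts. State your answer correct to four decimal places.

Needing more than 19 attempts ⇔ fewer than 5 successes in the first 19. With X ~ Binomial(19, 0.405), P(Y > 19) = P(X ≤ 4).
  k=0: C(19,0)·0.405^0·0.595^19 = 0.000052
  k=1: C(19,1)·0.405^1·0.595^18 = 0.000672
  k=2: C(19,2)·0.405^2·0.595^17 = 0.004118
  k=3: C(19,3)·0.405^3·0.595^16 = 0.015884
  k=4: C(19,4)·0.405^4·0.595^15 = 0.043247
P(X ≤ 4) = 0.063974

0.0640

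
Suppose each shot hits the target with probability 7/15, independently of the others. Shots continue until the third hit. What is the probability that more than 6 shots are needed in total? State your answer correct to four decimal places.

0.4081

Needing more than 6 shots ⇔ fewer than 3 successes in the first 6. With X ~ Binomial(6, 0.466667), P(Y > 6) = P(X ≤ 2).
  k=0: C(6,0)·0.466667^0·0.533333^6 = 0.023014
  k=1: C(6,1)·0.466667^1·0.533333^5 = 0.120824
  k=2: C(6,2)·0.466667^2·0.533333^4 = 0.264302
P(X ≤ 2) = 0.408139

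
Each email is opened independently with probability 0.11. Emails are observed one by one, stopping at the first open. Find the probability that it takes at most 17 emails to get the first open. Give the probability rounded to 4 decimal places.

0.8621

Y = number of emails to the first success; geometric, p = 0.11.
P(Y ≤ 17) = 1 − (1−p)^17 = 1 − 0.137921 = 0.862079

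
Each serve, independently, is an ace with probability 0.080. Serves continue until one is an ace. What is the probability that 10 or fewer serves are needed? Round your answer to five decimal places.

0.56561

Y = number of serves to the first success; geometric, p = 0.08.
P(Y ≤ 10) = 1 − (1−p)^10 = 1 − 0.4343885 = 0.5656115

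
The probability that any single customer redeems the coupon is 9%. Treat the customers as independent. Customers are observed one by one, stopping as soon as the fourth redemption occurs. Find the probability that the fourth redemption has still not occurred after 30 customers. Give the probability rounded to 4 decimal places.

0.7175

Needing more than 30 customers ⇔ fewer than 4 successes in the first 30. With X ~ Binomial(30, 0.09), P(Y > 30) = P(X ≤ 3).
  k=0: C(30,0)·0.09^0·0.91^30 = 0.059053
  k=1: C(30,1)·0.09^1·0.91^29 = 0.175212
  k=2: C(30,2)·0.09^2·0.91^28 = 0.251266
  k=3: C(30,3)·0.09^3·0.91^27 = 0.231938
P(X ≤ 3) = 0.717468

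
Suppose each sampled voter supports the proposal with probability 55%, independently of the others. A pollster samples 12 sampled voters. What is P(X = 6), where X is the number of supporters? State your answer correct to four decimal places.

X ~ Binomial(n=12, p=0.55).
P(X=6) = C(12,6) · p^6 · (1−p)^6
= 924 · 0.027681 · 0.0083038 = 0.212385

0.2124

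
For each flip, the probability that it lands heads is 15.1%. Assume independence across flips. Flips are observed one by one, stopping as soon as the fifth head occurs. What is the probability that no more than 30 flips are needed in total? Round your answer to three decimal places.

Finishing within 30 flips ⇔ at least 5 successes in the first 30. With X ~ Binomial(30, 0.151), P(Y ≤ 30) = 1 − P(X ≤ 4).
  k=0: C(30,0)·0.151^0·0.849^30 = 0.00737
  k=1: C(30,1)·0.151^1·0.849^29 = 0.03930
  k=2: C(30,2)·0.151^2·0.849^28 = 0.10136
  k=3: C(30,3)·0.151^3·0.849^27 = 0.16825
  k=4: C(30,4)·0.151^4·0.849^26 = 0.20199
1 − 0.51827 = 0.48173

0.482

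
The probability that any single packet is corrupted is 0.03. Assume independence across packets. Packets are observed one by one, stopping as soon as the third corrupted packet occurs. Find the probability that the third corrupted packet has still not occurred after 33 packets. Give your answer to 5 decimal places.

Needing more than 33 packets ⇔ fewer than 3 successes in the first 33. With X ~ Binomial(33, 0.03), P(Y > 33) = P(X ≤ 2).
  k=0: C(33,0)·0.03^0·0.97^33 = 0.3659883
  k=1: C(33,1)·0.03^1·0.97^32 = 0.3735345
  k=2: C(33,2)·0.03^2·0.97^31 = 0.1848418
P(X ≤ 2) = 0.9243646

0.92436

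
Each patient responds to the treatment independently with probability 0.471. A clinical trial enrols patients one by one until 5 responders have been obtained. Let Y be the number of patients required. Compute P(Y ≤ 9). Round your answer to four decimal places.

Finishing within 9 patients ⇔ at least 5 successes in the first 9. With X ~ Binomial(9, 0.471), P(Y ≤ 9) = 1 − P(X ≤ 4).
  k=0: C(9,0)·0.471^0·0.529^9 = 0.003244
  k=1: C(9,1)·0.471^1·0.529^8 = 0.025996
  k=2: C(9,2)·0.471^2·0.529^7 = 0.092584
  k=3: C(9,3)·0.471^3·0.529^6 = 0.192343
  k=4: C(9,4)·0.471^4·0.529^5 = 0.256881
1 − 0.571048 = 0.428952

0.4290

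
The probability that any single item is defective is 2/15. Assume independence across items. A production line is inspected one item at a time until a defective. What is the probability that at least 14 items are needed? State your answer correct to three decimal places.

Y = number of items to the first success; geometric, p = 0.133333.
P(Y > 13) = P(first 13 all fail) = (1−p)^13 = 0.15562

0.156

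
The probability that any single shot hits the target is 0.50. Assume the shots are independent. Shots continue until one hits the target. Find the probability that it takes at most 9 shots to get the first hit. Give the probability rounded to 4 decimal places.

0.9980

Y = number of shots to the first success; geometric, p = 0.50.
P(Y ≤ 9) = 1 − (1−p)^9 = 1 − 0.001953 = 0.998047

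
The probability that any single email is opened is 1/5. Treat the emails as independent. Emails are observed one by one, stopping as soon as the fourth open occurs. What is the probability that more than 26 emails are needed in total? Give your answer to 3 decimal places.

0.207

Needing more than 26 emails ⇔ fewer than 4 successes in the first 26. With X ~ Binomial(26, 0.20), P(Y > 26) = P(X ≤ 3).
  k=0: C(26,0)·0.20^0·0.80^26 = 0.00302
  k=1: C(26,1)·0.20^1·0.80^25 = 0.01965
  k=2: C(26,2)·0.20^2·0.80^24 = 0.06139
  k=3: C(26,3)·0.20^3·0.80^23 = 0.12278
P(X ≤ 3) = 0.20684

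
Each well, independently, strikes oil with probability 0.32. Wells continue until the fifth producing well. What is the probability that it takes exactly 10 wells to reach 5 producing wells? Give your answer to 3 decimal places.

Y = trial on which the fifth success occurs; negative binomial, r=5, p=0.32.
P(Y=10) = C(9,4) · p^5 · (1−p)^5
= 126 · 0.0033554 · 0.14539 = 0.06147

0.061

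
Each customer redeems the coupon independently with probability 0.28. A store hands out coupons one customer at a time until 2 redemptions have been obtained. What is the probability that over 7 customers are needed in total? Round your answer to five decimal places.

0.37336

Needing more than 7 customers ⇔ fewer than 2 successes in the first 7. With X ~ Binomial(7, 0.28), P(Y > 7) = P(X ≤ 1).
  k=0: C(7,0)·0.28^0·0.72^7 = 0.1003061
  k=1: C(7,1)·0.28^1·0.72^6 = 0.2730556
P(X ≤ 1) = 0.3733617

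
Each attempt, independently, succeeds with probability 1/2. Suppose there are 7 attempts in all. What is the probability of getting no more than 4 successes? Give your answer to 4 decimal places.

0.7734

X ~ Binomial(7, 0.50); P(X ≤ 4) = Σ C(7,k) p^k (1−p)^(7−k) over k:
  k=0: C(7,0)·0.50^0·0.50^7 = 0.007812
  k=1: C(7,1)·0.50^1·0.50^6 = 0.054688
  k=2: C(7,2)·0.50^2·0.50^5 = 0.164062
  k=3: C(7,3)·0.50^3·0.50^4 = 0.273438
  k=4: C(7,4)·0.50^4·0.50^3 = 0.273438
Total = 0.773438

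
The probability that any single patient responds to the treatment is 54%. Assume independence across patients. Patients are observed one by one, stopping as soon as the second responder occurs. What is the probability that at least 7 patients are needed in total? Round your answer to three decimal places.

Needing more than 6 patients ⇔ fewer than 2 successes in the first 6. With X ~ Binomial(6, 0.54), P(Y > 6) = P(X ≤ 1).
  k=0: C(6,0)·0.54^0·0.46^6 = 0.00947
  k=1: C(6,1)·0.54^1·0.46^5 = 0.06673
P(X ≤ 1) = 0.07621

0.076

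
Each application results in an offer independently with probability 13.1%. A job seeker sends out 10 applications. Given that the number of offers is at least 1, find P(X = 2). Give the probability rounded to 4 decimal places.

X ~ Binomial(10, 0.131). Want P(X=2 | X≥1) = P(X=2) / P(X≥1).
P(X=2) = C(10,2)·0.131^2·0.869^8 = 0.251139
P(X≥1) = 1 − 0.245583 = 0.754417
Ratio = 0.251139 / 0.754417 = 0.332891

0.3329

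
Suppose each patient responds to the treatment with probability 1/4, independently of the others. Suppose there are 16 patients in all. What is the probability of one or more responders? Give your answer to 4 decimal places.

0.9900

P(at least one) = 1 − P(none) = 1 − (1 − 0.25)^16
= 1 − 0.010023 = 0.989977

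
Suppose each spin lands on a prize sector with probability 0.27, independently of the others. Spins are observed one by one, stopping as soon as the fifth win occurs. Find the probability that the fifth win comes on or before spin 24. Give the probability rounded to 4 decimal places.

Finishing within 24 spins ⇔ at least 5 successes in the first 24. With X ~ Binomial(24, 0.27), P(Y ≤ 24) = 1 − P(X ≤ 4).
  k=0: C(24,0)·0.27^0·0.73^24 = 0.000525
  k=1: C(24,1)·0.27^1·0.73^23 = 0.004656
  k=2: C(24,2)·0.27^2·0.73^22 = 0.019803
  k=3: C(24,3)·0.27^3·0.73^21 = 0.053713
  k=4: C(24,4)·0.27^4·0.73^20 = 0.104299
1 − 0.182997 = 0.817003

0.8170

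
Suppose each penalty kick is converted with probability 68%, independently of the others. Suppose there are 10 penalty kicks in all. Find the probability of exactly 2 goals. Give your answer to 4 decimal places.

0.0023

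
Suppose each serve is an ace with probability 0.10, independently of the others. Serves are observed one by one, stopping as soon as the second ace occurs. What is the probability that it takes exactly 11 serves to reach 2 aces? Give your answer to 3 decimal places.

Y = trial on which the second success occurs; negative binomial, r=2, p=0.10.
P(Y=11) = C(10,1) · p^2 · (1−p)^9
= 10 · 0.01 · 0.38742 = 0.03874

0.039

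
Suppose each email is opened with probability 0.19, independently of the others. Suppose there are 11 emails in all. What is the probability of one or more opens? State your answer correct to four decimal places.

0.9015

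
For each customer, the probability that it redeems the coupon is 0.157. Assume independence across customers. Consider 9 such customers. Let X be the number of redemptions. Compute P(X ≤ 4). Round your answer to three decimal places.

0.993

X ~ Binomial(9, 0.157); P(X ≤ 4) = Σ C(9,k) p^k (1−p)^(9−k) over k:
  k=0: C(9,0)·0.157^0·0.843^9 = 0.21500
  k=1: C(9,1)·0.157^1·0.843^8 = 0.36038
  k=2: C(9,2)·0.157^2·0.843^7 = 0.26847
  k=3: C(9,3)·0.157^3·0.843^6 = 0.11667
  k=4: C(9,4)·0.157^4·0.843^5 = 0.03259
Total = 0.99311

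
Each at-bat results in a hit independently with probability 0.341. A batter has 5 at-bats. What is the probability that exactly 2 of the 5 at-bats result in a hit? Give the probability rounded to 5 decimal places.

0.33279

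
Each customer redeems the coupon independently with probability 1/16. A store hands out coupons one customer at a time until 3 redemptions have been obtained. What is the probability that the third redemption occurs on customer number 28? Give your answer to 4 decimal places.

Y = trial on which the third success occurs; negative binomial, r=3, p=0.0625.
P(Y=28) = C(27,2) · p^3 · (1−p)^25
= 351 · 0.00024414 · 0.1992 = 0.017070

0.0171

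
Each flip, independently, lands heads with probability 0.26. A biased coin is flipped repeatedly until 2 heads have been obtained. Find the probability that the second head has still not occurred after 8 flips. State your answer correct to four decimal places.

0.3427

Needing more than 8 flips ⇔ fewer than 2 successes in the first 8. With X ~ Binomial(8, 0.26), P(Y > 8) = P(X ≤ 1).
  k=0: C(8,0)·0.26^0·0.74^8 = 0.089919
  k=1: C(8,1)·0.26^1·0.74^7 = 0.252747
P(X ≤ 1) = 0.342666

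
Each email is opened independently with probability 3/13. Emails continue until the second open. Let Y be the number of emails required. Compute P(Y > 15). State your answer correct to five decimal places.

0.10745

Needing more than 15 emails ⇔ fewer than 2 successes in the first 15. With X ~ Binomial(15, 0.230769), P(Y > 15) = P(X ≤ 1).
  k=0: C(15,0)·0.230769^0·0.769231^15 = 0.0195366
  k=1: C(15,1)·0.230769^1·0.769231^14 = 0.0879148
P(X ≤ 1) = 0.1074515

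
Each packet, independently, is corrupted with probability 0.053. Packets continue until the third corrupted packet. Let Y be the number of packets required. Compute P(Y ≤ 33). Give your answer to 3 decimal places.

0.254

Finishing within 33 packets ⇔ at least 3 successes in the first 33. With X ~ Binomial(33, 0.053), P(Y ≤ 33) = 1 − P(X ≤ 2).
  k=0: C(33,0)·0.053^0·0.947^33 = 0.16579
  k=1: C(33,1)·0.053^1·0.947^32 = 0.30619
  k=2: C(33,2)·0.053^2·0.947^31 = 0.27418
1 − 0.74615 = 0.25385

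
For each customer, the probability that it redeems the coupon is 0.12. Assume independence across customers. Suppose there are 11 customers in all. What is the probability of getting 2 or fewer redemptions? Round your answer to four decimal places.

X ~ Binomial(11, 0.12); P(X ≤ 2) = Σ C(11,k) p^k (1−p)^(11−k) over k:
  k=0: C(11,0)·0.12^0·0.88^11 = 0.245081
  k=1: C(11,1)·0.12^1·0.88^10 = 0.367621
  k=2: C(11,2)·0.12^2·0.88^9 = 0.250651
Total = 0.863353

0.8634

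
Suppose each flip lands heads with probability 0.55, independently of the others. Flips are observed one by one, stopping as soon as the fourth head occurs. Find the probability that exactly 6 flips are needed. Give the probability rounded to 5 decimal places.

Y = trial on which the fourth success occurs; negative binomial, r=4, p=0.55.
P(Y=6) = C(5,3) · p^4 · (1−p)^2
= 10 · 0.091506 · 0.2025 = 0.1853002

0.18530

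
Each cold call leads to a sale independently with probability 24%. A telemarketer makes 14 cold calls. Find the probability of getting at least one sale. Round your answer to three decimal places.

0.979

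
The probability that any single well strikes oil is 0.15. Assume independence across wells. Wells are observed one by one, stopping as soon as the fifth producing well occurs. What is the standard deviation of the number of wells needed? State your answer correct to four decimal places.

13.7437

Y = total wells until the fifth success; negative binomial with r=5, p=0.15.
SD(Y) = √[r(1−p)/p²] = √(188.888889) = 13.743685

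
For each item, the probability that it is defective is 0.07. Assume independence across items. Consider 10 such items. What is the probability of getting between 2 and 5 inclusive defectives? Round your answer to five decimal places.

X ~ Binomial(10, 0.07); P(2 ≤ X ≤ 5) = Σ C(10,k) p^k (1−p)^(10−k) over k:
  k=2: C(10,2)·0.07^2·0.93^8 = 0.1233878
  k=3: C(10,3)·0.07^3·0.93^7 = 0.0247660
  k=4: C(10,4)·0.07^4·0.93^6 = 0.0032622
  k=5: C(10,5)·0.07^5·0.93^5 = 0.0002946
Total = 0.1517106

0.15171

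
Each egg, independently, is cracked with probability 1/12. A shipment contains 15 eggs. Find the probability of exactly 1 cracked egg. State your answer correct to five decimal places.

0.36972

X ~ Binomial(n=15, p=0.083333).
P(X=1) = C(15,1) · p^1 · (1−p)^14
= 15 · 0.083333 · 0.29577 = 0.3697176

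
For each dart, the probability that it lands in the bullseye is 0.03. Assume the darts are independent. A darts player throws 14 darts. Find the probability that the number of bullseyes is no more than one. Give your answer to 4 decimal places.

X ~ Binomial(14, 0.03); P(X ≤ 1) = Σ C(14,k) p^k (1−p)^(14−k) over k:
  k=0: C(14,0)·0.03^0·0.97^14 = 0.652836
  k=1: C(14,1)·0.03^1·0.97^13 = 0.282671
Total = 0.935508

0.9355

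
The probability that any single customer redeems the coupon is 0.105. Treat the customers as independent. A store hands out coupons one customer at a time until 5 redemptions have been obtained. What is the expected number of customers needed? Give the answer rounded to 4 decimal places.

Y = total customers until the fifth success; negative binomial with r=5, p=0.105.
E[Y] = r / p = 5 / 0.105 = 47.619048

47.6190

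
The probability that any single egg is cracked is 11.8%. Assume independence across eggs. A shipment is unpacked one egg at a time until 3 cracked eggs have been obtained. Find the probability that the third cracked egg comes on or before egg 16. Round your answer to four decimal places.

Finishing within 16 eggs ⇔ at least 3 successes in the first 16. With X ~ Binomial(16, 0.118), P(Y ≤ 16) = 1 − P(X ≤ 2).
  k=0: C(16,0)·0.118^0·0.882^16 = 0.134121
  k=1: C(16,1)·0.118^1·0.882^15 = 0.287098
  k=2: C(16,2)·0.118^2·0.882^14 = 0.288075
1 − 0.709294 = 0.290706

0.2907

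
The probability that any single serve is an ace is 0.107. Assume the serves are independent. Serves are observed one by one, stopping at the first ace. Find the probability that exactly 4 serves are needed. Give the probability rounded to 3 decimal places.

0.076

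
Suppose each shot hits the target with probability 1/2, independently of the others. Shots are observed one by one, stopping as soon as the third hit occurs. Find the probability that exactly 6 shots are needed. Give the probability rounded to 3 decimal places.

0.156

Y = trial on which the third success occurs; negative binomial, r=3, p=0.50.
P(Y=6) = C(5,2) · p^3 · (1−p)^3
= 10 · 0.125 · 0.125 = 0.15625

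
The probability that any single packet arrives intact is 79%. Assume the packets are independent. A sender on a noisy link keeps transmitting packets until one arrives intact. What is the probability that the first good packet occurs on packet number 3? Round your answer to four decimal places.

Geometric (trials to first success), p = 0.79.
P(Y = 3) = (1−p)^2 · p = 0.0441 · 0.79 = 0.034839

0.0348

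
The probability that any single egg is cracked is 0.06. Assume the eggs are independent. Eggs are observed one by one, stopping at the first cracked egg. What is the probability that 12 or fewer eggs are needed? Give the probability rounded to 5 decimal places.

0.52408

Y = number of eggs to the first success; geometric, p = 0.06.
P(Y ≤ 12) = 1 − (1−p)^12 = 1 − 0.4759203 = 0.5240797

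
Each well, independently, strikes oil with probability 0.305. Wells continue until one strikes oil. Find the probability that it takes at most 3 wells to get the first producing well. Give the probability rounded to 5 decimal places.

0.66430

Y = number of wells to the first success; geometric, p = 0.305.
P(Y ≤ 3) = 1 − (1−p)^3 = 1 − 0.3357024 = 0.6642976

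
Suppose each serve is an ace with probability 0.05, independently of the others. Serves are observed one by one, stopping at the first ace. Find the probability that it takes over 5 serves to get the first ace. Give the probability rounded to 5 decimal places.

Y = number of serves to the first success; geometric, p = 0.05.
P(Y > 5) = P(first 5 all fail) = (1−p)^5 = 0.7737809

0.77378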